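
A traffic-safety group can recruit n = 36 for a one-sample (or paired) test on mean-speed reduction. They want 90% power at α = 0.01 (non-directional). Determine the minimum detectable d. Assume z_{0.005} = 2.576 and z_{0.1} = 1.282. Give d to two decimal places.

d_min ≈ 0.64

For a single sample (or paired design) of n = 36: d_min = (z_{α/2} + z_β)/√n.
z-sum = 2.576 + 1.282 = 3.858.
d_min = 3.858 / √36 = 3.858 / 6.000 = 0.643.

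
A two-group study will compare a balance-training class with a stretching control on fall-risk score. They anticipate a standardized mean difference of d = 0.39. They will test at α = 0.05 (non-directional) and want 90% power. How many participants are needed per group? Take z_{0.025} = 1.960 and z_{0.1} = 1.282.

For two independent groups with equal n: n = 2·((z_{α/2} + z_β) / d)².
z_{α/2} + z_β = 1.960 + 1.282 = 3.242.
n = 2 × (3.242 / 0.39)² = 2 × 8.313² = 2 × 69.10 = 138.2.
Round up to the next whole participant.

n = 139 per group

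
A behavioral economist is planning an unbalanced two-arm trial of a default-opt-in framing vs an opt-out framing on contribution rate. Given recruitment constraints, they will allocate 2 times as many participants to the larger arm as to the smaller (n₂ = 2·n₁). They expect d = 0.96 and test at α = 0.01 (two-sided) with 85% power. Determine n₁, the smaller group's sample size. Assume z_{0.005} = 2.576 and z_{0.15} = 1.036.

n₁ = 22

With allocation ratio k = n₂/n₁ = 2, Var(x̄₁−x̄₂) = σ²(1/n₁ + 1/(k·n₁)) = σ²·(k+1)/(k·n₁).
So n₁ = (1 + 1/k)·((z_{α/2} + z_β)/d)² = 1.500 × (3.612/0.96)².
n₁ = 1.500 × 14.16 = 21.2.
Round up: n₁ = 22, giving n₂ = 2 × 22 = 44.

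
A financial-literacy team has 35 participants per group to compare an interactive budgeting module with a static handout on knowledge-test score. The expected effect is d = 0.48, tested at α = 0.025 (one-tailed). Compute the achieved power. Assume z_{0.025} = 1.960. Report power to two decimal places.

power ≈ 0.52

For two equal groups, power = Φ(d·√(n/2) − z_{α}).
d·√(n/2) = 0.48 × √(35/2) = 0.48 × 4.183 = 2.008.
z_β = 2.008 − 1.960 = 0.048.
Power = Φ(0.048) = 0.519.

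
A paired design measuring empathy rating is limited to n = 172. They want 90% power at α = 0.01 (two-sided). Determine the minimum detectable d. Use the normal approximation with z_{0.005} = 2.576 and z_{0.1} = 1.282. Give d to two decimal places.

d_min ≈ 0.29

For a single sample (or paired design) of n = 172: d_min = (z_{α/2} + z_β)/√n.
z-sum = 2.576 + 1.282 = 3.858.
d_min = 3.858 / √172 = 3.858 / 13.115 = 0.294.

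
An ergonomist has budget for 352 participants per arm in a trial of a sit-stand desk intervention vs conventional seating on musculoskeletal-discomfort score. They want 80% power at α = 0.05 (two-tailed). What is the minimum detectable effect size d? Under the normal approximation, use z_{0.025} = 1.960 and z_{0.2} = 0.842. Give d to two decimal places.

For two independent groups of n = 352 each: d_min = (z_{α/2} + z_β)·√(2/n).
z-sum = 1.960 + 0.842 = 2.802.
d_min = 2.802 × √(2/352) = 2.802 × 0.0754 = 0.211.

d_min ≈ 0.21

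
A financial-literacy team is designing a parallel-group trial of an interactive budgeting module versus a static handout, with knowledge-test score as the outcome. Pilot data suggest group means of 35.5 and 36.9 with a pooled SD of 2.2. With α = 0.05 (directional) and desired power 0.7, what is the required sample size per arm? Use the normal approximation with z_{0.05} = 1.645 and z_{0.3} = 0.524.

n = 24 per group

Cohen's d = |M₁ − M₂| / SD_pooled = |35.5 − 36.9| / 2.2 = 1.4 / 2.2 = 0.636.
For two independent groups with equal n: n = 2·((z_{α} + z_β) / d)².
z_{α} + z_β = 1.645 + 0.524 = 2.169.
n = 2 × (2.169 / 0.636)² = 2 × 3.410² = 2 × 11.63 = 23.3.
Round up to the next whole participant.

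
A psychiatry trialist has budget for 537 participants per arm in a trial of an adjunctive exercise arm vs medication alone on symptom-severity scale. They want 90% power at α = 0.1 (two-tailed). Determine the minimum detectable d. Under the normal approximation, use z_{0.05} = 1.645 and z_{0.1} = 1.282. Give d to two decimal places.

d_min ≈ 0.18

For two independent groups of n = 537 each: d_min = (z_{α/2} + z_β)·√(2/n).
z-sum = 1.645 + 1.282 = 2.927.
d_min = 2.927 × √(2/537) = 2.927 × 0.0610 = 0.179.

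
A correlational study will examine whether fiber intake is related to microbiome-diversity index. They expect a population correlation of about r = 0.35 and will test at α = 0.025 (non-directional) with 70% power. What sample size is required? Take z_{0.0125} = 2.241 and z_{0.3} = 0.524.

n = 61

Fisher's z: C = ½·ln((1+r)/(1−r)) = ½·ln(2.0769) = 0.3654.
n = ((z_{α/2} + z_β)/C)² + 3.
(2.241 + 0.524) / 0.3654 = 2.765 / 0.3654 = 7.567.
n = 7.567² + 3 = 57.26 + 3 = 60.3.
Round up.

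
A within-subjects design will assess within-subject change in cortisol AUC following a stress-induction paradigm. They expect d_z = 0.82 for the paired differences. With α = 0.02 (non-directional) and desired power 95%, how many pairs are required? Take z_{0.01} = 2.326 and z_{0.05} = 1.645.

For a paired (one-sample on differences) test: n = ((z_{α/2} + z_β) / d)².
z_{α/2} + z_β = 2.326 + 1.645 = 3.971.
n = (3.971 / 0.82)² = 4.843² = 23.45.
Round up.

n = 24 pairs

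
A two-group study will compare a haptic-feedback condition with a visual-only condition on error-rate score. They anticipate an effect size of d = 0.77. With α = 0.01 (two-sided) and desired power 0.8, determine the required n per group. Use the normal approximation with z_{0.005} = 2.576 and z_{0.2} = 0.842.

For two independent groups with equal n: n = 2·((z_{α/2} + z_β) / d)².
z_{α/2} + z_β = 2.576 + 0.842 = 3.418.
n = 2 × (3.418 / 0.77)² = 2 × 4.439² = 2 × 19.70 = 39.4.
Round up to the next whole participant.

n = 40 per group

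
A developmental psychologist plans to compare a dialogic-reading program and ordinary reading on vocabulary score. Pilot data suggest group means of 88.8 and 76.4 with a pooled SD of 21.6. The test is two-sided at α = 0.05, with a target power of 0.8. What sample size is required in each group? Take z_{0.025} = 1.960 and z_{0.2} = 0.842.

Cohen's d = |M₁ − M₂| / SD_pooled = |88.8 − 76.4| / 21.6 = 12.4 / 21.6 = 0.574.
For two independent groups with equal n: n = 2·((z_{α/2} + z_β) / d)².
z_{α/2} + z_β = 1.960 + 0.842 = 2.802.
n = 2 × (2.802 / 0.574)² = 2 × 4.882² = 2 × 23.83 = 47.7.
Round up to the next whole participant.

n = 48 per group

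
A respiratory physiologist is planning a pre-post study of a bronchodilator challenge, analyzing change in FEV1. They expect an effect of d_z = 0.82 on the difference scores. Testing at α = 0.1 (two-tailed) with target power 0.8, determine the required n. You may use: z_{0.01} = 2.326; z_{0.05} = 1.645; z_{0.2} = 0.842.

For a paired (one-sample on differences) test: n = ((z_{α/2} + z_β) / d)².
z_{α/2} + z_β = 1.645 + 0.842 = 2.487.
n = (2.487 / 0.82)² = 3.033² = 9.20.
Round up.

n = 10 pairs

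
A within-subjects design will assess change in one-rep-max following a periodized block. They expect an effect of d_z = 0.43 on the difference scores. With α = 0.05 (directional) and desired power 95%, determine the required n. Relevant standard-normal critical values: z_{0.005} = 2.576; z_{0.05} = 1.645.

n = 59 pairs

For a paired (one-sample on differences) test: n = ((z_{α} + z_β) / d)².
z_{α} + z_β = 1.645 + 1.645 = 3.290.
n = (3.290 / 0.43)² = 7.651² = 58.54.
Round up.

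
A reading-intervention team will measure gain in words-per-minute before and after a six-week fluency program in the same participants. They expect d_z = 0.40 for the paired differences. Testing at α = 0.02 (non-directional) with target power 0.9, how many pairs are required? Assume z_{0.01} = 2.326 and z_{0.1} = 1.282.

n = 82 pairs

For a paired (one-sample on differences) test: n = ((z_{α/2} + z_β) / d)².
z_{α/2} + z_β = 2.326 + 1.282 = 3.608.
n = (3.608 / 0.40)² = 9.020² = 81.36.
Round up.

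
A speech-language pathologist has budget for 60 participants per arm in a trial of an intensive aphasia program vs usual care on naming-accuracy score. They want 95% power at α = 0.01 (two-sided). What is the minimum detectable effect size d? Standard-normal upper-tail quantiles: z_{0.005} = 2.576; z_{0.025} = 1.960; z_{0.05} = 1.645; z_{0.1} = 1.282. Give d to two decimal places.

d_min ≈ 0.77

For two independent groups of n = 60 each: d_min = (z_{α/2} + z_β)·√(2/n).
z-sum = 2.576 + 1.645 = 4.221.
d_min = 4.221 × √(2/60) = 4.221 × 0.1826 = 0.771.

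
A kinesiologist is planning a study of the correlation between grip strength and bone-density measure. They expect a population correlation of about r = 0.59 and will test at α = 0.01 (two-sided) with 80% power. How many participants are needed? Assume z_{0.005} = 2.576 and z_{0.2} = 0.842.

Fisher's z: C = ½·ln((1+r)/(1−r)) = ½·ln(3.8780) = 0.6777.
n = ((z_{α/2} + z_β)/C)² + 3.
(2.576 + 0.842) / 0.6777 = 3.418 / 0.6777 = 5.044.
n = 5.044² + 3 = 25.44 + 3 = 28.4.
Round up.

n = 29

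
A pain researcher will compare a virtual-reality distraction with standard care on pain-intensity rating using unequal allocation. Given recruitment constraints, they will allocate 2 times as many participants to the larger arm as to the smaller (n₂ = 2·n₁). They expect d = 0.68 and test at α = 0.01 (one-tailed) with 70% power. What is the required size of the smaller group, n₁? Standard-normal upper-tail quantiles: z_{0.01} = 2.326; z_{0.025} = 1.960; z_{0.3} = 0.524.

n₁ = 27

With allocation ratio k = n₂/n₁ = 2, Var(x̄₁−x̄₂) = σ²(1/n₁ + 1/(k·n₁)) = σ²·(k+1)/(k·n₁).
So n₁ = (1 + 1/k)·((z_{α} + z_β)/d)² = 1.500 × (2.850/0.68)².
n₁ = 1.500 × 17.57 = 26.3.
Round up: n₁ = 27, giving n₂ = 2 × 27 = 54.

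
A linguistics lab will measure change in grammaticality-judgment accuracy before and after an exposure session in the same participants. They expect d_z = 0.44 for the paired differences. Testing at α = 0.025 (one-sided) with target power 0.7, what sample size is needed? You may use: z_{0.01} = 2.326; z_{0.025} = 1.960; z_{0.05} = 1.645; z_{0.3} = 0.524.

For a paired (one-sample on differences) test: n = ((z_{α} + z_β) / d)².
z_{α} + z_β = 1.960 + 0.524 = 2.484.
n = (2.484 / 0.44)² = 5.645² = 31.87.
Round up.

n = 32 pairs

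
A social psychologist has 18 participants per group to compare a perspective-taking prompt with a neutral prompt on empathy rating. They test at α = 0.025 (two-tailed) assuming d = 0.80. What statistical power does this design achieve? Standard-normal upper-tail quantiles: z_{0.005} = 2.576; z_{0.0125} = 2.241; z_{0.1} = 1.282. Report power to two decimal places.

power ≈ 0.56

For two equal groups, power = Φ(d·√(n/2) − z_{α/2}).
d·√(n/2) = 0.80 × √(18/2) = 0.80 × 3.000 = 2.400.
z_β = 2.400 − 2.241 = 0.159.
Power = Φ(0.159) = 0.563.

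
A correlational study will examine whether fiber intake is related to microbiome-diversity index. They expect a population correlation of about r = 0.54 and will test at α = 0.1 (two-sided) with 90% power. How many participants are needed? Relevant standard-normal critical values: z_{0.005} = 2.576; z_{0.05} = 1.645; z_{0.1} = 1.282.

Fisher's z: C = ½·ln((1+r)/(1−r)) = ½·ln(3.3478) = 0.6042.
n = ((z_{α/2} + z_β)/C)² + 3.
(1.645 + 1.282) / 0.6042 = 2.927 / 0.6042 = 4.844.
n = 4.844² + 3 = 23.47 + 3 = 26.5.
Round up.

n = 27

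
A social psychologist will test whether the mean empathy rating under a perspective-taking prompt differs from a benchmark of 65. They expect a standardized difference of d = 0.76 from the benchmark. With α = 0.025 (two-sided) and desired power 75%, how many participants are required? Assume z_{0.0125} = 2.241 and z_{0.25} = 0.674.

For a one-sample test: n = ((z_{α/2} + z_β) / d)².
z_{α/2} + z_β = 2.241 + 0.674 = 2.915.
n = (2.915 / 0.76)² = 3.836² = 14.71.
Round up.

n = 15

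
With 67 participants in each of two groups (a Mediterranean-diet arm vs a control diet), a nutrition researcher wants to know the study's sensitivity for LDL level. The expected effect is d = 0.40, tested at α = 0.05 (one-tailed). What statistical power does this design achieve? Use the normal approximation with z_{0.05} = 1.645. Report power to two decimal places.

For two equal groups, power = Φ(d·√(n/2) − z_{α}).
d·√(n/2) = 0.40 × √(67/2) = 0.40 × 5.788 = 2.315.
z_β = 2.315 − 1.645 = 0.670.
Power = Φ(0.670) = 0.749.

power ≈ 0.75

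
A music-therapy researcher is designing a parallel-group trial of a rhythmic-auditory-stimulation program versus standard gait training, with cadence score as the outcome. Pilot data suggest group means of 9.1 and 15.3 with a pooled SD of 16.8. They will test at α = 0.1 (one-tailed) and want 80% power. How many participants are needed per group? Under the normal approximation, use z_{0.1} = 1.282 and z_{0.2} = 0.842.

n = 67 per group

Cohen's d = |M₁ − M₂| / SD_pooled = |9.1 − 15.3| / 16.8 = 6.2 / 16.8 = 0.369.
For two independent groups with equal n: n = 2·((z_{α} + z_β) / d)².
z_{α} + z_β = 1.282 + 0.842 = 2.124.
n = 2 × (2.124 / 0.369)² = 2 × 5.756² = 2 × 33.13 = 66.3.
Round up to the next whole participant.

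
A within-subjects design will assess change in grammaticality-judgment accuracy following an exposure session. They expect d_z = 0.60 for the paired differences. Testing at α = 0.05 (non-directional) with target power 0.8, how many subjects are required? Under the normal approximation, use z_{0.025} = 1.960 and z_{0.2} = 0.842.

n = 22 pairs

For a paired (one-sample on differences) test: n = ((z_{α/2} + z_β) / d)².
z_{α/2} + z_β = 1.960 + 0.842 = 2.802.
n = (2.802 / 0.60)² = 4.670² = 21.81.
Round up.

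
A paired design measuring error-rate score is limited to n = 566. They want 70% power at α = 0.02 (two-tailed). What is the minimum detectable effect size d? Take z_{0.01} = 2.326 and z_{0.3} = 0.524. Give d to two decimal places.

d_min ≈ 0.12

For a single sample (or paired design) of n = 566: d_min = (z_{α/2} + z_β)/√n.
z-sum = 2.326 + 0.524 = 2.850.
d_min = 2.850 / √566 = 2.850 / 23.791 = 0.120.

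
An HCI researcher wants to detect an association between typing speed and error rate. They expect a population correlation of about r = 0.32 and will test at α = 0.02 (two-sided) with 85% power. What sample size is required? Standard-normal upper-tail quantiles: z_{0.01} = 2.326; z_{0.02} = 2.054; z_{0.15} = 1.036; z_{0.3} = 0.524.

n = 106

Fisher's z: C = ½·ln((1+r)/(1−r)) = ½·ln(1.9412) = 0.3316.
n = ((z_{α/2} + z_β)/C)² + 3.
(2.326 + 1.036) / 0.3316 = 3.362 / 0.3316 = 10.139.
n = 10.139² + 3 = 102.79 + 3 = 105.8.
Round up.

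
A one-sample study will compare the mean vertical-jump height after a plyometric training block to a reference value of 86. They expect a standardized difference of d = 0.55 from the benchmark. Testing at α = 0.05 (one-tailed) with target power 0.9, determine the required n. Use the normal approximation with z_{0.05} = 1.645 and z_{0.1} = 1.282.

n = 29

For a one-sample test: n = ((z_{α} + z_β) / d)².
z_{α} + z_β = 1.645 + 1.282 = 2.927.
n = (2.927 / 0.55)² = 5.322² = 28.32.
Round up.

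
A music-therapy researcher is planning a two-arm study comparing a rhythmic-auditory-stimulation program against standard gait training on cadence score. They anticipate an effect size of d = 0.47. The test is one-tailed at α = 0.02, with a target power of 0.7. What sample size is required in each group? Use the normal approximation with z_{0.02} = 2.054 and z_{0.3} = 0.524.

n = 61 per group

For two independent groups with equal n: n = 2·((z_{α} + z_β) / d)².
z_{α} + z_β = 2.054 + 0.524 = 2.578.
n = 2 × (2.578 / 0.47)² = 2 × 5.485² = 2 × 30.09 = 60.2.
Round up to the next whole participant.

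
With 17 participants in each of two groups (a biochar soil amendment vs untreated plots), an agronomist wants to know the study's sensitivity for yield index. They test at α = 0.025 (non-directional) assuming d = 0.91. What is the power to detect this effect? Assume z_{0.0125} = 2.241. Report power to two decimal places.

power ≈ 0.66

For two equal groups, power = Φ(d·√(n/2) − z_{α/2}).
d·√(n/2) = 0.91 × √(17/2) = 0.91 × 2.915 = 2.653.
z_β = 2.653 − 2.241 = 0.412.
Power = Φ(0.412) = 0.660.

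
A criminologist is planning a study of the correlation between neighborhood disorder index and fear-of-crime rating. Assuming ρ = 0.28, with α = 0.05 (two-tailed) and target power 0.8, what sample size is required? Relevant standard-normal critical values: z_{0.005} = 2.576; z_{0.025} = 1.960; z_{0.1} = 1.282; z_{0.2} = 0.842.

n = 98

Fisher's z: C = ½·ln((1+r)/(1−r)) = ½·ln(1.7778) = 0.2877.
n = ((z_{α/2} + z_β)/C)² + 3.
(1.960 + 0.842) / 0.2877 = 2.802 / 0.2877 = 9.739.
n = 9.739² + 3 = 94.85 + 3 = 97.9.
Round up.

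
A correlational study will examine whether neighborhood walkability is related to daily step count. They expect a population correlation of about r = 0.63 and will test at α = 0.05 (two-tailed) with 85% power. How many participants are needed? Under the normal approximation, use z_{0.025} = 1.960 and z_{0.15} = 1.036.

Fisher's z: C = ½·ln((1+r)/(1−r)) = ½·ln(4.4054) = 0.7414.
n = ((z_{α/2} + z_β)/C)² + 3.
(1.960 + 1.036) / 0.7414 = 2.996 / 0.7414 = 4.041.
n = 4.041² + 3 = 16.33 + 3 = 19.3.
Round up.

n = 20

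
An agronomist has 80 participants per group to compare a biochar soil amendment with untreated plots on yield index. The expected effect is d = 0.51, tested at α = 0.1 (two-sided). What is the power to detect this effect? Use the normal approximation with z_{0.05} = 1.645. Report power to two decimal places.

power ≈ 0.94

For two equal groups, power = Φ(d·√(n/2) − z_{α/2}).
d·√(n/2) = 0.51 × √(80/2) = 0.51 × 6.325 = 3.226.
z_β = 3.226 − 1.645 = 1.581.
Power = Φ(1.581) = 0.943.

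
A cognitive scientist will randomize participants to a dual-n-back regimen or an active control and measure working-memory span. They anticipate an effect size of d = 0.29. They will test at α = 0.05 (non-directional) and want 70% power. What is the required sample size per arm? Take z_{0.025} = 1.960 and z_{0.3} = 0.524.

For two independent groups with equal n: n = 2·((z_{α/2} + z_β) / d)².
z_{α/2} + z_β = 1.960 + 0.524 = 2.484.
n = 2 × (2.484 / 0.29)² = 2 × 8.566² = 2 × 73.37 = 146.7.
Round up to the next whole participant.

n = 147 per group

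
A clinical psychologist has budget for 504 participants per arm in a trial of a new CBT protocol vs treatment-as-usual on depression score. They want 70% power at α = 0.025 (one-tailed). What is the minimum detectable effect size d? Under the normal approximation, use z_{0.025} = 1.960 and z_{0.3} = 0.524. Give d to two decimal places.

For two independent groups of n = 504 each: d_min = (z_{α} + z_β)·√(2/n).
z-sum = 1.960 + 0.524 = 2.484.
d_min = 2.484 × √(2/504) = 2.484 × 0.0630 = 0.156.

d_min ≈ 0.16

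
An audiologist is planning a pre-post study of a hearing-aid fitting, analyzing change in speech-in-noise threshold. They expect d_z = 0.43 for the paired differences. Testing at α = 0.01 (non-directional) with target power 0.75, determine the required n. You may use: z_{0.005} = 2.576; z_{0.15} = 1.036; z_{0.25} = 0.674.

For a paired (one-sample on differences) test: n = ((z_{α/2} + z_β) / d)².
z_{α/2} + z_β = 2.576 + 0.674 = 3.250.
n = (3.250 / 0.43)² = 7.558² = 57.13.
Round up.

n = 58 pairs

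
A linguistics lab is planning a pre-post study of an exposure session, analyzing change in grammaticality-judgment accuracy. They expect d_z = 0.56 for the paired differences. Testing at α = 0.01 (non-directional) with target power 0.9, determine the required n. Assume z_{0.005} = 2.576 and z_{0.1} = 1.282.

For a paired (one-sample on differences) test: n = ((z_{α/2} + z_β) / d)².
z_{α/2} + z_β = 2.576 + 1.282 = 3.858.
n = (3.858 / 0.56)² = 6.889² = 47.46.
Round up.

n = 48 pairs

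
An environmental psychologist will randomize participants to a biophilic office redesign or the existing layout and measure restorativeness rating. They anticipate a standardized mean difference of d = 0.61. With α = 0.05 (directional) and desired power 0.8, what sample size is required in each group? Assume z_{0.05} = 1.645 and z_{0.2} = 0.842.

n = 34 per group

For two independent groups with equal n: n = 2·((z_{α} + z_β) / d)².
z_{α} + z_β = 1.645 + 0.842 = 2.487.
n = 2 × (2.487 / 0.61)² = 2 × 4.077² = 2 × 16.62 = 33.2.
Round up to the next whole participant.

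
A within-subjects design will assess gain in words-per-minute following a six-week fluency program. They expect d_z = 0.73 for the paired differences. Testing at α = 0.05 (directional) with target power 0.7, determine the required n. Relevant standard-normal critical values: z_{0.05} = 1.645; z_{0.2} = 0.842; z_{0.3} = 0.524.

n = 9 pairs

For a paired (one-sample on differences) test: n = ((z_{α} + z_β) / d)².
z_{α} + z_β = 1.645 + 0.524 = 2.169.
n = (2.169 / 0.73)² = 2.971² = 8.83.
Round up.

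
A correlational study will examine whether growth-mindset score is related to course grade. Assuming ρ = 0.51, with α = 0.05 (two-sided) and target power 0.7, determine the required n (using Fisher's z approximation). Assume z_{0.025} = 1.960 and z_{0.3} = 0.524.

n = 23

Fisher's z: C = ½·ln((1+r)/(1−r)) = ½·ln(3.0816) = 0.5627.
n = ((z_{α/2} + z_β)/C)² + 3.
(1.960 + 0.524) / 0.5627 = 2.484 / 0.5627 = 4.414.
n = 4.414² + 3 = 19.49 + 3 = 22.5.
Round up.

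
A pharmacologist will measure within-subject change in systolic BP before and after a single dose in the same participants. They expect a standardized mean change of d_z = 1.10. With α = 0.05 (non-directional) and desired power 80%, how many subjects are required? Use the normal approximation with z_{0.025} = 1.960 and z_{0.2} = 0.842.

n = 7 pairs

For a paired (one-sample on differences) test: n = ((z_{α/2} + z_β) / d)².
z_{α/2} + z_β = 1.960 + 0.842 = 2.802.
n = (2.802 / 1.10)² = 2.547² = 6.49.
Round up.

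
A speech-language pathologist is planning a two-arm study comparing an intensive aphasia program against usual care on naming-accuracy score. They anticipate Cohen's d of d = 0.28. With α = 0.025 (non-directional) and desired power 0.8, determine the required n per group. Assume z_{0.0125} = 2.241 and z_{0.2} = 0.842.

For two independent groups with equal n: n = 2·((z_{α/2} + z_β) / d)².
z_{α/2} + z_β = 2.241 + 0.842 = 3.083.
n = 2 × (3.083 / 0.28)² = 2 × 11.011² = 2 × 121.24 = 242.5.
Round up to the next whole participant.

n = 243 per group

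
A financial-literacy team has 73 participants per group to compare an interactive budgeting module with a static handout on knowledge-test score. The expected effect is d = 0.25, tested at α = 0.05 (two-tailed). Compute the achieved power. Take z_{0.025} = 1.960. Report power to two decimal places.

For two equal groups, power = Φ(d·√(n/2) − z_{α/2}).
d·√(n/2) = 0.25 × √(73/2) = 0.25 × 6.042 = 1.510.
z_β = 1.510 − 1.960 = -0.450.
Power = Φ(-0.450) = 0.326.

power ≈ 0.33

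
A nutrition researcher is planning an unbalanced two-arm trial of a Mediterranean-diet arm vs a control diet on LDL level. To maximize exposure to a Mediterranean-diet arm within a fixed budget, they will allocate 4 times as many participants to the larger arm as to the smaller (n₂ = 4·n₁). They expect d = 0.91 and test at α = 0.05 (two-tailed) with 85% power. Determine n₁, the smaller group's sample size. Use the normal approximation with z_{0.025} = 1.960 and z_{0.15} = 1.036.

With allocation ratio k = n₂/n₁ = 4, Var(x̄₁−x̄₂) = σ²(1/n₁ + 1/(k·n₁)) = σ²·(k+1)/(k·n₁).
So n₁ = (1 + 1/k)·((z_{α/2} + z_β)/d)² = 1.250 × (2.996/0.91)².
n₁ = 1.250 × 10.84 = 13.5.
Round up: n₁ = 14, giving n₂ = 4 × 14 = 56.

n₁ = 14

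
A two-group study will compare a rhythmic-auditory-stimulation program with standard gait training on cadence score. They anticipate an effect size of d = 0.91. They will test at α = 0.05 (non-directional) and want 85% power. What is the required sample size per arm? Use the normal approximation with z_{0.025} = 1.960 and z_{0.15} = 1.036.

For two independent groups with equal n: n = 2·((z_{α/2} + z_β) / d)².
z_{α/2} + z_β = 1.960 + 1.036 = 2.996.
n = 2 × (2.996 / 0.91)² = 2 × 3.292² = 2 × 10.84 = 21.7.
Round up to the next whole participant.

n = 22 per group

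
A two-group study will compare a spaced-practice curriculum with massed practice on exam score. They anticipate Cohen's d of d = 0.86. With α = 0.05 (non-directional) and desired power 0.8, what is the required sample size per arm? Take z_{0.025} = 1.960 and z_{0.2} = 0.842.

n = 22 per group

For two independent groups with equal n: n = 2·((z_{α/2} + z_β) / d)².
z_{α/2} + z_β = 1.960 + 0.842 = 2.802.
n = 2 × (2.802 / 0.86)² = 2 × 3.258² = 2 × 10.62 = 21.2.
Round up to the next whole participant.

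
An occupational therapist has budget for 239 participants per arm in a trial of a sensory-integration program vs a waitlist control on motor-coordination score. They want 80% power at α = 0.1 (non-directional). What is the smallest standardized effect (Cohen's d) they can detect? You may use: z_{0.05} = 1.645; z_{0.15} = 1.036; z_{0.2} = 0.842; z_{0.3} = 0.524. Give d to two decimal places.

For two independent groups of n = 239 each: d_min = (z_{α/2} + z_β)·√(2/n).
z-sum = 1.645 + 0.842 = 2.487.
d_min = 2.487 × √(2/239) = 2.487 × 0.0915 = 0.228.

d_min ≈ 0.23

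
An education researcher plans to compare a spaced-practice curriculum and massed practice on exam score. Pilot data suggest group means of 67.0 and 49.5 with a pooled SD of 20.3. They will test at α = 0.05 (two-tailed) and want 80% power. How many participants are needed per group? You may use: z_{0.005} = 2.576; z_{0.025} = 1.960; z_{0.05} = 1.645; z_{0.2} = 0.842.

n = 22 per group

Cohen's d = |M₁ − M₂| / SD_pooled = |67.0 − 49.5| / 20.3 = 17.5 / 20.3 = 0.862.
For two independent groups with equal n: n = 2·((z_{α/2} + z_β) / d)².
z_{α/2} + z_β = 1.960 + 0.842 = 2.802.
n = 2 × (2.802 / 0.862)² = 2 × 3.251² = 2 × 10.57 = 21.1.
Round up to the next whole participant.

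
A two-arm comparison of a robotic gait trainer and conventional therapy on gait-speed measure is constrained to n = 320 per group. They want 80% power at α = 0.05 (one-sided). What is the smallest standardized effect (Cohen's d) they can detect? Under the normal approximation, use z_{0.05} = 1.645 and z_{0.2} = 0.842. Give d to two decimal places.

For two independent groups of n = 320 each: d_min = (z_{α} + z_β)·√(2/n).
z-sum = 1.645 + 0.842 = 2.487.
d_min = 2.487 × √(2/320) = 2.487 × 0.0791 = 0.197.

d_min ≈ 0.20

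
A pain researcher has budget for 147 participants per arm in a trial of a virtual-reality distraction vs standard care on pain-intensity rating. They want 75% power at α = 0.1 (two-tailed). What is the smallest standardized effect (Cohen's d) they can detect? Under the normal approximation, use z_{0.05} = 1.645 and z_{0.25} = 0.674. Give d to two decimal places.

d_min ≈ 0.27

For two independent groups of n = 147 each: d_min = (z_{α/2} + z_β)·√(2/n).
z-sum = 1.645 + 0.674 = 2.319.
d_min = 2.319 × √(2/147) = 2.319 × 0.1166 = 0.270.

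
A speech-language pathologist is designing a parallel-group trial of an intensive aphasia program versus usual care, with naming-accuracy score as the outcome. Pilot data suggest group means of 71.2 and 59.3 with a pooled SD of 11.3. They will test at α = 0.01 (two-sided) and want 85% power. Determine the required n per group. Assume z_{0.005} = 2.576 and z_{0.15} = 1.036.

n = 24 per group

Cohen's d = |M₁ − M₂| / SD_pooled = |71.2 − 59.3| / 11.3 = 11.9 / 11.3 = 1.053.
For two independent groups with equal n: n = 2·((z_{α/2} + z_β) / d)².
z_{α/2} + z_β = 2.576 + 1.036 = 3.612.
n = 2 × (3.612 / 1.053)² = 2 × 3.430² = 2 × 11.77 = 23.5.
Round up to the next whole participant.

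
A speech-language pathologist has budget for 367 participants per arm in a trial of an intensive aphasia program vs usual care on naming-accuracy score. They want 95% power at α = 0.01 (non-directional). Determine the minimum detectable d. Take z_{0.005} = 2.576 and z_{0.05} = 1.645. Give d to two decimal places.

d_min ≈ 0.31

For two independent groups of n = 367 each: d_min = (z_{α/2} + z_β)·√(2/n).
z-sum = 2.576 + 1.645 = 4.221.
d_min = 4.221 × √(2/367) = 4.221 × 0.0738 = 0.312.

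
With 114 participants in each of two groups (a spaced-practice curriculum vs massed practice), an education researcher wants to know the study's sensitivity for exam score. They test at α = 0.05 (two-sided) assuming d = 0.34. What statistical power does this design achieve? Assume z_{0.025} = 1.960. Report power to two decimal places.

For two equal groups, power = Φ(d·√(n/2) − z_{α/2}).
d·√(n/2) = 0.34 × √(114/2) = 0.34 × 7.550 = 2.567.
z_β = 2.567 − 1.960 = 0.607.
Power = Φ(0.607) = 0.728.

power ≈ 0.73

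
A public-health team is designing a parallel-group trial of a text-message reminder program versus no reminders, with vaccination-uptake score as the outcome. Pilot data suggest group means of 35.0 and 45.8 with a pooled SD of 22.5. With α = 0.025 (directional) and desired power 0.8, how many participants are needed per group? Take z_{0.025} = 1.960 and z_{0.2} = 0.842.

Cohen's d = |M₁ − M₂| / SD_pooled = |35.0 − 45.8| / 22.5 = 10.8 / 22.5 = 0.480.
For two independent groups with equal n: n = 2·((z_{α} + z_β) / d)².
z_{α} + z_β = 1.960 + 0.842 = 2.802.
n = 2 × (2.802 / 0.480)² = 2 × 5.838² = 2 × 34.08 = 68.2.
Round up to the next whole participant.

n = 69 per group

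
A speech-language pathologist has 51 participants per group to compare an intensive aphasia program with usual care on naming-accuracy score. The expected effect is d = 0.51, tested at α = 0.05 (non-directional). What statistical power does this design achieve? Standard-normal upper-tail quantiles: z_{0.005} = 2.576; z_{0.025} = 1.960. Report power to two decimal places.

power ≈ 0.73

For two equal groups, power = Φ(d·√(n/2) − z_{α/2}).
d·√(n/2) = 0.51 × √(51/2) = 0.51 × 5.050 = 2.575.
z_β = 2.575 − 1.960 = 0.615.
Power = Φ(0.615) = 0.731.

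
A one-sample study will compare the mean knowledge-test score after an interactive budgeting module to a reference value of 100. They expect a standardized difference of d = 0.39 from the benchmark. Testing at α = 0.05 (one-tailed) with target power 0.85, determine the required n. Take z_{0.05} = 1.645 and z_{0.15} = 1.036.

For a one-sample test: n = ((z_{α} + z_β) / d)².
z_{α} + z_β = 1.645 + 1.036 = 2.681.
n = (2.681 / 0.39)² = 6.874² = 47.26.
Round up.

n = 48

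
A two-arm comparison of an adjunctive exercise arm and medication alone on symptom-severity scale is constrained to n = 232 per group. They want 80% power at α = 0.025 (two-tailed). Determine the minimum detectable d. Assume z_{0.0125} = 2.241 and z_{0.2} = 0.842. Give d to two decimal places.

d_min ≈ 0.29

For two independent groups of n = 232 each: d_min = (z_{α/2} + z_β)·√(2/n).
z-sum = 2.241 + 0.842 = 3.083.
d_min = 3.083 × √(2/232) = 3.083 × 0.0928 = 0.286.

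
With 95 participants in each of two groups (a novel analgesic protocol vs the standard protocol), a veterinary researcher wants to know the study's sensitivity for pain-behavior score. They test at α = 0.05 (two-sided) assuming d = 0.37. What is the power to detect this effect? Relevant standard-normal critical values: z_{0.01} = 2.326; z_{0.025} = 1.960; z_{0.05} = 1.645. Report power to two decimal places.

For two equal groups, power = Φ(d·√(n/2) − z_{α/2}).
d·√(n/2) = 0.37 × √(95/2) = 0.37 × 6.892 = 2.550.
z_β = 2.550 − 1.960 = 0.590.
Power = Φ(0.590) = 0.722.

power ≈ 0.72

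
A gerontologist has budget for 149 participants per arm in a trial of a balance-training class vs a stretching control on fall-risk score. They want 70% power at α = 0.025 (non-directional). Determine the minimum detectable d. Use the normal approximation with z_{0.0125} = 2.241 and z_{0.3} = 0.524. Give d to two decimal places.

d_min ≈ 0.32

For two independent groups of n = 149 each: d_min = (z_{α/2} + z_β)·√(2/n).
z-sum = 2.241 + 0.524 = 2.765.
d_min = 2.765 × √(2/149) = 2.765 × 0.1159 = 0.320.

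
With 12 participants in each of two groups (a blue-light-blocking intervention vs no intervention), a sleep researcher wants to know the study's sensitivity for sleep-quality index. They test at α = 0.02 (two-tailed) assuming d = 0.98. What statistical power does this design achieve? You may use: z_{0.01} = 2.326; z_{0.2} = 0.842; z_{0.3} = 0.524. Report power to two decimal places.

power ≈ 0.53

For two equal groups, power = Φ(d·√(n/2) − z_{α/2}).
d·√(n/2) = 0.98 × √(12/2) = 0.98 × 2.449 = 2.400.
z_β = 2.400 − 2.326 = 0.074.
Power = Φ(0.074) = 0.530.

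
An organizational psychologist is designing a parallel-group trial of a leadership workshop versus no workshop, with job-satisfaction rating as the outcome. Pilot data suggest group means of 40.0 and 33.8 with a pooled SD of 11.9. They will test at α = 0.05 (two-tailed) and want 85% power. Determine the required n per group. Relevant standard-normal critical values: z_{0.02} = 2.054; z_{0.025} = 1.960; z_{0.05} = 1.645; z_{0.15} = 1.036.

Cohen's d = |M₁ − M₂| / SD_pooled = |40.0 − 33.8| / 11.9 = 6.2 / 11.9 = 0.521.
For two independent groups with equal n: n = 2·((z_{α/2} + z_β) / d)².
z_{α/2} + z_β = 1.960 + 1.036 = 2.996.
n = 2 × (2.996 / 0.521)² = 2 × 5.750² = 2 × 33.07 = 66.1.
Round up to the next whole participant.

n = 67 per group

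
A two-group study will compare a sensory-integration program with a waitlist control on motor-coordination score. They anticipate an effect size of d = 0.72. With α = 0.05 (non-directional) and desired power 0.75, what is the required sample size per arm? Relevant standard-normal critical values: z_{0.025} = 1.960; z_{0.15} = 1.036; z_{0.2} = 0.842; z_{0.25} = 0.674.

n = 27 per group

For two independent groups with equal n: n = 2·((z_{α/2} + z_β) / d)².
z_{α/2} + z_β = 1.960 + 0.674 = 2.634.
n = 2 × (2.634 / 0.72)² = 2 × 3.658² = 2 × 13.38 = 26.8.
Round up to the next whole participant.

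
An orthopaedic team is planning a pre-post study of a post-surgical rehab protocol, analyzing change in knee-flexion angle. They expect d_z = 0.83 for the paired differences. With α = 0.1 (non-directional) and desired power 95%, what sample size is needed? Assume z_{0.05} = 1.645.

n = 16 pairs

For a paired (one-sample on differences) test: n = ((z_{α/2} + z_β) / d)².
z_{α/2} + z_β = 1.645 + 1.645 = 3.290.
n = (3.290 / 0.83)² = 3.964² = 15.71.
Round up.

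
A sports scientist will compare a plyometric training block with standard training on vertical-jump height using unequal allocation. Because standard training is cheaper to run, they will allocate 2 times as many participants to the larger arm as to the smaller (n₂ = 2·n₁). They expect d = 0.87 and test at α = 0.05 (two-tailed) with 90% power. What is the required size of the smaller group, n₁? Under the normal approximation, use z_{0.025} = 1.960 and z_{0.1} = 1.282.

With allocation ratio k = n₂/n₁ = 2, Var(x̄₁−x̄₂) = σ²(1/n₁ + 1/(k·n₁)) = σ²·(k+1)/(k·n₁).
So n₁ = (1 + 1/k)·((z_{α/2} + z_β)/d)² = 1.500 × (3.242/0.87)².
n₁ = 1.500 × 13.89 = 20.8.
Round up: n₁ = 21, giving n₂ = 2 × 21 = 42.

n₁ = 21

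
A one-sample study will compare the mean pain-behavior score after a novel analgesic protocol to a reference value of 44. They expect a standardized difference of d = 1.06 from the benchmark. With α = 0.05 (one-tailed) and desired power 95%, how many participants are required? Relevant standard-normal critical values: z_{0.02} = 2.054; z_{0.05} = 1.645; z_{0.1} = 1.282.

n = 10

For a one-sample test: n = ((z_{α} + z_β) / d)².
z_{α} + z_β = 1.645 + 1.645 = 3.290.
n = (3.290 / 1.06)² = 3.104² = 9.63.
Round up.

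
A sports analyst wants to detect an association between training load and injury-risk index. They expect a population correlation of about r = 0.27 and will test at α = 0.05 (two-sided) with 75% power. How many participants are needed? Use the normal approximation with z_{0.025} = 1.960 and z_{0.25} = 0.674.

Fisher's z: C = ½·ln((1+r)/(1−r)) = ½·ln(1.7397) = 0.2769.
n = ((z_{α/2} + z_β)/C)² + 3.
(1.960 + 0.674) / 0.2769 = 2.634 / 0.2769 = 9.512.
n = 9.512² + 3 = 90.49 + 3 = 93.5.
Round up.

n = 94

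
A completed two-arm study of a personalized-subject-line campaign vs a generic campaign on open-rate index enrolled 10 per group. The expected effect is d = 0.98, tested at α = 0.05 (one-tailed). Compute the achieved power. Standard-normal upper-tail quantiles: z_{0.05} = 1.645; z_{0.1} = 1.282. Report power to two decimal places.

power ≈ 0.71

For two equal groups, power = Φ(d·√(n/2) − z_{α}).
d·√(n/2) = 0.98 × √(10/2) = 0.98 × 2.236 = 2.191.
z_β = 2.191 − 1.645 = 0.546.
Power = Φ(0.546) = 0.708.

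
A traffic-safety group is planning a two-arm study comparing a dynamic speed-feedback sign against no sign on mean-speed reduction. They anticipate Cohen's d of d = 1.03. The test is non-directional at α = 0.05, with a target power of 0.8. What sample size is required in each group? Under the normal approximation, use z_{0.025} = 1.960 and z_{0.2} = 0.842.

n = 15 per group

For two independent groups with equal n: n = 2·((z_{α/2} + z_β) / d)².
z_{α/2} + z_β = 1.960 + 0.842 = 2.802.
n = 2 × (2.802 / 1.03)² = 2 × 2.720² = 2 × 7.40 = 14.8.
Round up to the next whole participant.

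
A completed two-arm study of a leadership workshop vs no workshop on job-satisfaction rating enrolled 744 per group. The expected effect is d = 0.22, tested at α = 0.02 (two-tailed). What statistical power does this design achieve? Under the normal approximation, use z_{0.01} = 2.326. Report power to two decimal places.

For two equal groups, power = Φ(d·√(n/2) − z_{α/2}).
d·√(n/2) = 0.22 × √(744/2) = 0.22 × 19.287 = 4.243.
z_β = 4.243 − 2.326 = 1.917.
Power = Φ(1.917) = 0.972.

power ≈ 0.97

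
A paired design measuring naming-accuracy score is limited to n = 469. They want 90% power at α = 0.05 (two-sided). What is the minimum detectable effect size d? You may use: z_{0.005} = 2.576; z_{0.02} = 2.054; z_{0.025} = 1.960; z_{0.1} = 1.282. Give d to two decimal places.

d_min ≈ 0.15

For a single sample (or paired design) of n = 469: d_min = (z_{α/2} + z_β)/√n.
z-sum = 1.960 + 1.282 = 3.242.
d_min = 3.242 / √469 = 3.242 / 21.656 = 0.150.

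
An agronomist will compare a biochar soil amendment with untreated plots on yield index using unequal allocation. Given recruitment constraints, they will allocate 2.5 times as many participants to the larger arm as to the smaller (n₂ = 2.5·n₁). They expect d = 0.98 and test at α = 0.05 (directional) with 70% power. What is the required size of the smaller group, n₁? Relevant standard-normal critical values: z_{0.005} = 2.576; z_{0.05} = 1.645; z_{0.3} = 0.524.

With allocation ratio k = n₂/n₁ = 2.5, Var(x̄₁−x̄₂) = σ²(1/n₁ + 1/(k·n₁)) = σ²·(k+1)/(k·n₁).
So n₁ = (1 + 1/k)·((z_{α} + z_β)/d)² = 1.400 × (2.169/0.98)².
n₁ = 1.400 × 4.90 = 6.9.
Round up: n₁ = 7, giving n₂ = ⌈2.5 × 7⌉ = ⌈17.5⌉ = 18.

n₁ = 7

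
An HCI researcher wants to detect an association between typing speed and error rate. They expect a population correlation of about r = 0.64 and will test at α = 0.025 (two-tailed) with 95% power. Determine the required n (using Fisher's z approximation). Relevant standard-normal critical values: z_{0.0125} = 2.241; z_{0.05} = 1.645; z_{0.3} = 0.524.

n = 30

Fisher's z: C = ½·ln((1+r)/(1−r)) = ½·ln(4.5556) = 0.7582.
n = ((z_{α/2} + z_β)/C)² + 3.
(2.241 + 1.645) / 0.7582 = 3.886 / 0.7582 = 5.125.
n = 5.125² + 3 = 26.27 + 3 = 29.3.
Round up.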